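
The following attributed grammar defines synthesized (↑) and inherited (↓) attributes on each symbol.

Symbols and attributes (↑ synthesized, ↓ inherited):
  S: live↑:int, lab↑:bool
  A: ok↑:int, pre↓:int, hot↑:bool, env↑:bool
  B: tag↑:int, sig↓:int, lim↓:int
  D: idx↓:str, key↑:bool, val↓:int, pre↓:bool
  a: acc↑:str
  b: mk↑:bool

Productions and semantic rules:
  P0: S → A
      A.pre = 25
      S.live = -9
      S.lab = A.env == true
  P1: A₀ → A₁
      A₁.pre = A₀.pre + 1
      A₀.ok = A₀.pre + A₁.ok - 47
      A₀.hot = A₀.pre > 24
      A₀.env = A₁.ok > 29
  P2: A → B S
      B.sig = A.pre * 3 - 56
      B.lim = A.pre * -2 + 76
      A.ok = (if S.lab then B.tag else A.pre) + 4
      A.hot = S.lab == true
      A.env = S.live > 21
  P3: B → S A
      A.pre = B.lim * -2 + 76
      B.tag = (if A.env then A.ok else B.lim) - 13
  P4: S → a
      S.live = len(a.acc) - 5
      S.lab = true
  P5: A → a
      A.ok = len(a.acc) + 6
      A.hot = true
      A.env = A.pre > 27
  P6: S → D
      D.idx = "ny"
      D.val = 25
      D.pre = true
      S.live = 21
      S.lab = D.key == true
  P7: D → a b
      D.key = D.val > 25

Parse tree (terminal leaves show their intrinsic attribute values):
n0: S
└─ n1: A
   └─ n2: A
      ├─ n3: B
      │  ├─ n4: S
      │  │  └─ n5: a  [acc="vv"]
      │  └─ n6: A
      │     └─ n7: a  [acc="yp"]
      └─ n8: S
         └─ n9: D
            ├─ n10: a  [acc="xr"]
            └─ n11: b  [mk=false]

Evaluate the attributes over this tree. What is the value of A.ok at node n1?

1. n1.pre = 25  [25]
2. n2.pre = 26  [A₀.pre + 1]
3. n3.sig = 22  [A.pre * 3 - 56]
4. n3.lim = 24  [A.pre * -2 + 76]
5. n5.acc = "vv"  [terminal]
6. n4.live = -3  [len(a.acc) - 5]
7. n4.lab = true  [true]
8. n6.pre = 28  [B.lim * -2 + 76]
9. n7.acc = "yp"  [terminal]
10. n6.ok = 8  [len(a.acc) + 6]
11. n6.hot = true  [true]
12. n6.env = true  [A.pre > 27]
13. n3.tag = -5  [(if A.env then A.ok else B.lim) - 13]
14. n9.idx = "ny"  ["ny"]
15. n9.val = 25  [25]
16. n9.pre = true  [true]
17. n10.acc = "xr"  [terminal]
18. n11.mk = false  [terminal]
19. n9.key = false  [D.val > 25]
20. n8.live = 21  [21]
21. n8.lab = false  [D.key == true]
22. n2.ok = 30  [(if S.lab then B.tag else A.pre) + 4]
23. n2.hot = false  [S.lab == true]
24. n2.env = false  [S.live > 21]
25. n1.ok = 8  [A₀.pre + A₁.ok - 47]
26. n1.hot = true  [A₀.pre > 24]
27. n1.env = true  [A₁.ok > 29]
28. n0.live = -9  [-9]
29. n0.lab = true  [A.env == true]

8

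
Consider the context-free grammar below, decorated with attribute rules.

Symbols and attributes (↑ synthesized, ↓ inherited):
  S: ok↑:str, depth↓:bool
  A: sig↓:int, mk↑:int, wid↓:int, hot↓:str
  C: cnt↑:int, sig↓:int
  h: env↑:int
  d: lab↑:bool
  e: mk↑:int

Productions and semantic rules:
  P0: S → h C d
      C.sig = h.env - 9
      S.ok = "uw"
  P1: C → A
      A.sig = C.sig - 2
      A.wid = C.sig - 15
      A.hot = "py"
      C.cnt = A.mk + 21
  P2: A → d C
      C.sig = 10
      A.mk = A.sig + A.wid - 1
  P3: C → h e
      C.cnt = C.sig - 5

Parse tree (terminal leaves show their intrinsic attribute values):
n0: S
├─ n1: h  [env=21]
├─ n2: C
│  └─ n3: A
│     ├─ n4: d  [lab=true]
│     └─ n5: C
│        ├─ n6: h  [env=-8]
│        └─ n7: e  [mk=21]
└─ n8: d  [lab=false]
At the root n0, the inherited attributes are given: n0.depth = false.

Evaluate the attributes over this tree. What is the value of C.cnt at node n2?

27

1. n0.depth = false  [given at root]
2. n1.env = 21  [terminal]
3. n2.sig = 12  [h.env - 9]
4. n3.sig = 10  [C.sig - 2]
5. n3.wid = -3  [C.sig - 15]
6. n3.hot = "py"  ["py"]
7. n4.lab = true  [terminal]
8. n5.sig = 10  [10]
9. n6.env = -8  [terminal]
10. n7.mk = 21  [terminal]
11. n5.cnt = 5  [C.sig - 5]
12. n3.mk = 6  [A.sig + A.wid - 1]
13. n2.cnt = 27  [A.mk + 21]
14. n8.lab = false  [terminal]
15. n0.ok = "uw"  ["uw"]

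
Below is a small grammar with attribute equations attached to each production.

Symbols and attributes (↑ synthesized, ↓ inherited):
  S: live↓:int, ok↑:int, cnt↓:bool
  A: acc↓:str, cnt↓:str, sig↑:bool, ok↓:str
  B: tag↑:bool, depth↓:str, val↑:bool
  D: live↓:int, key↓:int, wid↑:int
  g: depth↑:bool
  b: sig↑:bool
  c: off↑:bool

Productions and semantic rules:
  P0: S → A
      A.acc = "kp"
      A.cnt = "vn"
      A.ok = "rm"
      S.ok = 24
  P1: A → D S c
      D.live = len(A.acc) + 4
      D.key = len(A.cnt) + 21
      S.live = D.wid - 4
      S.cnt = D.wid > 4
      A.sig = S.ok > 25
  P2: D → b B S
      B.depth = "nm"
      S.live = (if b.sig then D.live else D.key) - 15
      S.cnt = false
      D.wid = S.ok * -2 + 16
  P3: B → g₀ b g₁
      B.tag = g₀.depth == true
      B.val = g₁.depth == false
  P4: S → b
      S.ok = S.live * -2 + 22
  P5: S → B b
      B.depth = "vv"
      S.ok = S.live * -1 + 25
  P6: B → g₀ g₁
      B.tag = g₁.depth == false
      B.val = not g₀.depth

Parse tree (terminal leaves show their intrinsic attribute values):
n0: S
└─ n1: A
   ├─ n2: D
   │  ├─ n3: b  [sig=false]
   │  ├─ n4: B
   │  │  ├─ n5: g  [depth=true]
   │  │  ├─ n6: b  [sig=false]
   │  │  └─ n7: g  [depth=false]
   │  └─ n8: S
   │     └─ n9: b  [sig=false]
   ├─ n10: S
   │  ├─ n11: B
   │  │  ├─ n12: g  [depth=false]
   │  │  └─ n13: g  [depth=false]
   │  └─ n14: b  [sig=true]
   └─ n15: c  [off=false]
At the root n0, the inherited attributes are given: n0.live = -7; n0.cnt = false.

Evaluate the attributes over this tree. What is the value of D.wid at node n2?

4

1. n0.live = -7  [given at root]
2. n0.cnt = false  [given at root]
3. n1.acc = "kp"  ["kp"]
4. n1.cnt = "vn"  ["vn"]
5. n1.ok = "rm"  ["rm"]
6. n2.live = 6  [len(A.acc) + 4]
7. n2.key = 23  [len(A.cnt) + 21]
8. n3.sig = false  [terminal]
9. n4.depth = "nm"  ["nm"]
10. n5.depth = true  [terminal]
11. n6.sig = false  [terminal]
12. n7.depth = false  [terminal]
13. n4.tag = true  [g₀.depth == true]
14. n4.val = true  [g₁.depth == false]
15. n8.live = 8  [(if b.sig then D.live else D.key) - 15]
16. n8.cnt = false  [false]
17. n9.sig = false  [terminal]
18. n8.ok = 6  [S.live * -2 + 22]
19. n2.wid = 4  [S.ok * -2 + 16]
20. n10.live = 0  [D.wid - 4]
21. n10.cnt = false  [D.wid > 4]
22. n11.depth = "vv"  ["vv"]
23. n12.depth = false  [terminal]
24. n13.depth = false  [terminal]
25. n11.tag = true  [g₁.depth == false]
26. n11.val = true  [not g₀.depth]
27. n14.sig = true  [terminal]
28. n10.ok = 25  [S.live * -1 + 25]
29. n15.off = false  [terminal]
30. n1.sig = false  [S.ok > 25]
31. n0.ok = 24  [24]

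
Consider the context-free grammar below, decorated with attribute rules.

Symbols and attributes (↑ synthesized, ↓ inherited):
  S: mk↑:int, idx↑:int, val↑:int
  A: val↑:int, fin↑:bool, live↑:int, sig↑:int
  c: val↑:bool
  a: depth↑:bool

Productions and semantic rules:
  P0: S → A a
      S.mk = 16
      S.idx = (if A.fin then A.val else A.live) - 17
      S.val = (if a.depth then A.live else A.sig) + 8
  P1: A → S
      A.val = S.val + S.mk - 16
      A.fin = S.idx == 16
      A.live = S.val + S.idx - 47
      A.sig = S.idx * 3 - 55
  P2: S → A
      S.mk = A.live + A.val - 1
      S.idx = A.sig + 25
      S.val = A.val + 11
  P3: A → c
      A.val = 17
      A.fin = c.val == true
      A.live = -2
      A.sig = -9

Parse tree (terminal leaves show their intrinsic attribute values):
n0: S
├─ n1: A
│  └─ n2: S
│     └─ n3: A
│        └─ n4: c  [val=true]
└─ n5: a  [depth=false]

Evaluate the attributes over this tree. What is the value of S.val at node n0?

1. n4.val = true  [terminal]
2. n3.val = 17  [17]
3. n3.fin = true  [c.val == true]
4. n3.live = -2  [-2]
5. n3.sig = -9  [-9]
6. n2.mk = 14  [A.live + A.val - 1]
7. n2.idx = 16  [A.sig + 25]
8. n2.val = 28  [A.val + 11]
9. n1.val = 26  [S.val + S.mk - 16]
10. n1.fin = true  [S.idx == 16]
11. n1.live = -3  [S.val + S.idx - 47]
12. n1.sig = -7  [S.idx * 3 - 55]
13. n5.depth = false  [terminal]
14. n0.mk = 16  [16]
15. n0.idx = 9  [(if A.fin then A.val else A.live) - 17]
16. n0.val = 1  [(if a.depth then A.live else A.sig) + 8]

1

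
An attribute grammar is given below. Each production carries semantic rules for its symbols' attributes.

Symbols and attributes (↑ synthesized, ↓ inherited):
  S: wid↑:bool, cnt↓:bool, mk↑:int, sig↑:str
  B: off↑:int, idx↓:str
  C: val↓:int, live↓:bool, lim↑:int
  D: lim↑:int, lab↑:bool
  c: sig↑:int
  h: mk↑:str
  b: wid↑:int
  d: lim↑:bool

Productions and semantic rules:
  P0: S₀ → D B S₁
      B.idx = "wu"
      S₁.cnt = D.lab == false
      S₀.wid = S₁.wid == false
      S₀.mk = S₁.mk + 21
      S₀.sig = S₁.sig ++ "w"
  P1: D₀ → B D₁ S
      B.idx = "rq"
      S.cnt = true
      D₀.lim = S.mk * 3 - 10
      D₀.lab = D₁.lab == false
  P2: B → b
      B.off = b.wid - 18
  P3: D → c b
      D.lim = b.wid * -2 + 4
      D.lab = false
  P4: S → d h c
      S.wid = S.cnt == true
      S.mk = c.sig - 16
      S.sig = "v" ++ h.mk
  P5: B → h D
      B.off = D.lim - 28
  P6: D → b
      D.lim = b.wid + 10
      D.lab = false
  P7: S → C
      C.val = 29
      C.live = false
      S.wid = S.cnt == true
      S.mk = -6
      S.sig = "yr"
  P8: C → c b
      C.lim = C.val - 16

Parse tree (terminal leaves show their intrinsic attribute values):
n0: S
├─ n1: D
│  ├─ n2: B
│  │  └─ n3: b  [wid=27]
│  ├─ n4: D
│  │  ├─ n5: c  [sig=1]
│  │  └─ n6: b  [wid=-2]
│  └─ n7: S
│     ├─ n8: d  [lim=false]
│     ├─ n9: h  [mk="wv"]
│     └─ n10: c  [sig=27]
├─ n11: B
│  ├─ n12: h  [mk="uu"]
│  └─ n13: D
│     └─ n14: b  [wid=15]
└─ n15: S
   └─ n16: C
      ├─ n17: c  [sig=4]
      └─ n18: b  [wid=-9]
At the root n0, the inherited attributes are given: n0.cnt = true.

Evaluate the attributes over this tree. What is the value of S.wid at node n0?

1. n0.cnt = true  [given at root]
2. n2.idx = "rq"  ["rq"]
3. n3.wid = 27  [terminal]
4. n2.off = 9  [b.wid - 18]
5. n5.sig = 1  [terminal]
6. n6.wid = -2  [terminal]
7. n4.lim = 8  [b.wid * -2 + 4]
8. n4.lab = false  [false]
9. n7.cnt = true  [true]
10. n8.lim = false  [terminal]
11. n9.mk = "wv"  [terminal]
12. n10.sig = 27  [terminal]
13. n7.wid = true  [S.cnt == true]
14. n7.mk = 11  [c.sig - 16]
15. n7.sig = "vwv"  ["v" ++ h.mk]
16. n1.lim = 23  [S.mk * 3 - 10]
17. n1.lab = true  [D₁.lab == false]
18. n11.idx = "wu"  ["wu"]
19. n12.mk = "uu"  [terminal]
20. n14.wid = 15  [terminal]
21. n13.lim = 25  [b.wid + 10]
22. n13.lab = false  [false]
23. n11.off = -3  [D.lim - 28]
24. n15.cnt = false  [D.lab == false]
25. n16.val = 29  [29]
26. n16.live = false  [false]
27. n17.sig = 4  [terminal]
28. n18.wid = -9  [terminal]
29. n16.lim = 13  [C.val - 16]
30. n15.wid = false  [S.cnt == true]
31. n15.mk = -6  [-6]
32. n15.sig = "yr"  ["yr"]
33. n0.wid = true  [S₁.wid == false]
34. n0.mk = 15  [S₁.mk + 21]
35. n0.sig = "yrw"  [S₁.sig ++ "w"]

true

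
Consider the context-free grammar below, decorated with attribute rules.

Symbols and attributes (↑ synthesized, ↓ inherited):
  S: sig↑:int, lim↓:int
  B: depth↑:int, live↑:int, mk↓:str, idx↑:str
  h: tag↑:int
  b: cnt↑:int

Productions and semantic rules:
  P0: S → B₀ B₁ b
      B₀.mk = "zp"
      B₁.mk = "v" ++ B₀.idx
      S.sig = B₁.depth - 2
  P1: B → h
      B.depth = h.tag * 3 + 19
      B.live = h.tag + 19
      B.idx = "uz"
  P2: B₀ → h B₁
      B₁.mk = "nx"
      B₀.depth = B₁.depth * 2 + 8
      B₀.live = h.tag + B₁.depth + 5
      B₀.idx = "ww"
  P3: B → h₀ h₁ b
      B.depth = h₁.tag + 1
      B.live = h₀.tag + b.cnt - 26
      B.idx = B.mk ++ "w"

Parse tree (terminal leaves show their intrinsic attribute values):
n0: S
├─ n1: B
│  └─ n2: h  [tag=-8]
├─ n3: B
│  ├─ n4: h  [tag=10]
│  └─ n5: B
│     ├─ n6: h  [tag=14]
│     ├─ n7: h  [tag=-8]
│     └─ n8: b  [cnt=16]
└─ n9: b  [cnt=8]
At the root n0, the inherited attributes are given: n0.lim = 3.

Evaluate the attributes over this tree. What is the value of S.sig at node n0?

1. n0.lim = 3  [given at root]
2. n1.mk = "zp"  ["zp"]
3. n2.tag = -8  [terminal]
4. n1.depth = -5  [h.tag * 3 + 19]
5. n1.live = 11  [h.tag + 19]
6. n1.idx = "uz"  ["uz"]
7. n3.mk = "vuz"  ["v" ++ B₀.idx]
8. n4.tag = 10  [terminal]
9. n5.mk = "nx"  ["nx"]
10. n6.tag = 14  [terminal]
11. n7.tag = -8  [terminal]
12. n8.cnt = 16  [terminal]
13. n5.depth = -7  [h₁.tag + 1]
14. n5.live = 4  [h₀.tag + b.cnt - 26]
15. n5.idx = "nxw"  [B.mk ++ "w"]
16. n3.depth = -6  [B₁.depth * 2 + 8]
17. n3.live = 8  [h.tag + B₁.depth + 5]
18. n3.idx = "ww"  ["ww"]
19. n9.cnt = 8  [terminal]
20. n0.sig = -8  [B₁.depth - 2]

-8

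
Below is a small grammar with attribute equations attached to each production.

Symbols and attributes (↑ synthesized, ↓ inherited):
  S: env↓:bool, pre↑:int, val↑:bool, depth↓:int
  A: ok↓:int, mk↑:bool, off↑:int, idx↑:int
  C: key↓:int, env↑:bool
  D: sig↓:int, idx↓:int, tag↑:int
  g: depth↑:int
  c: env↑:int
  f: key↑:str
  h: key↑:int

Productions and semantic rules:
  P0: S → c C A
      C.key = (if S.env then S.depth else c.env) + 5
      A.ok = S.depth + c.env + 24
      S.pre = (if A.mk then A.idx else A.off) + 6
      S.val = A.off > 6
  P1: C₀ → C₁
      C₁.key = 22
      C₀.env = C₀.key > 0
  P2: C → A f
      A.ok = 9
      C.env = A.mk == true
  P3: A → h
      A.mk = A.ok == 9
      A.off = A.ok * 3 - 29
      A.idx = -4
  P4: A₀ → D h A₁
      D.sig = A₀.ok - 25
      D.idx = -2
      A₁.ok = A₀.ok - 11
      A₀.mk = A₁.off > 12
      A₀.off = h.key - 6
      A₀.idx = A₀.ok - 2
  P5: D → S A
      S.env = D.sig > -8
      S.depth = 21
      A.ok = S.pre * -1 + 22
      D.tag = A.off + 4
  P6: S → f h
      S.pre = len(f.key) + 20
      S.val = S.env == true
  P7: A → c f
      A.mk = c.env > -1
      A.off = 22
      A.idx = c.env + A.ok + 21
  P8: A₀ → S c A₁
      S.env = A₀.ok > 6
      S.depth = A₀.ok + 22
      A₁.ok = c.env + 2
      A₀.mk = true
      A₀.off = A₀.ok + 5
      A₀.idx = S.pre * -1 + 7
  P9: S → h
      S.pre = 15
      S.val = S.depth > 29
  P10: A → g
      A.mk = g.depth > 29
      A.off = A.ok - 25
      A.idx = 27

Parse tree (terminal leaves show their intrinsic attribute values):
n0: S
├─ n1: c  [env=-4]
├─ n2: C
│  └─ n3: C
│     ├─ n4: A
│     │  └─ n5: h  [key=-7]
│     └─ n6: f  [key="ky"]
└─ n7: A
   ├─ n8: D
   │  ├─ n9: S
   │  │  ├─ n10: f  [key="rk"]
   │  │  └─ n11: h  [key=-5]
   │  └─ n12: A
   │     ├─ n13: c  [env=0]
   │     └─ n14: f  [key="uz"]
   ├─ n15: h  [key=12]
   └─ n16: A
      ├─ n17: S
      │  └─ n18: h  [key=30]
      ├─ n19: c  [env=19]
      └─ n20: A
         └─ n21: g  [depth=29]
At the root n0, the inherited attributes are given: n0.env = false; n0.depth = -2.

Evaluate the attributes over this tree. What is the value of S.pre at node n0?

1. n0.env = false  [given at root]
2. n0.depth = -2  [given at root]
3. n1.env = -4  [terminal]
4. n2.key = 1  [(if S.env then S.depth else c.env) + 5]
5. n3.key = 22  [22]
6. n4.ok = 9  [9]
7. n5.key = -7  [terminal]
8. n4.mk = true  [A.ok == 9]
9. n4.off = -2  [A.ok * 3 - 29]
10. n4.idx = -4  [-4]
11. n6.key = "ky"  [terminal]
12. n3.env = true  [A.mk == true]
13. n2.env = true  [C₀.key > 0]
14. n7.ok = 18  [S.depth + c.env + 24]
15. n8.sig = -7  [A₀.ok - 25]
16. n8.idx = -2  [-2]
17. n9.env = true  [D.sig > -8]
18. n9.depth = 21  [21]
19. n10.key = "rk"  [terminal]
20. n11.key = -5  [terminal]
21. n9.pre = 22  [len(f.key) + 20]
22. n9.val = true  [S.env == true]
23. n12.ok = 0  [S.pre * -1 + 22]
24. n13.env = 0  [terminal]
25. n14.key = "uz"  [terminal]
26. n12.mk = true  [c.env > -1]
27. n12.off = 22  [22]
28. n12.idx = 21  [c.env + A.ok + 21]
29. n8.tag = 26  [A.off + 4]
30. n15.key = 12  [terminal]
31. n16.ok = 7  [A₀.ok - 11]
32. n17.env = true  [A₀.ok > 6]
33. n17.depth = 29  [A₀.ok + 22]
34. n18.key = 30  [terminal]
35. n17.pre = 15  [15]
36. n17.val = false  [S.depth > 29]
37. n19.env = 19  [terminal]
38. n20.ok = 21  [c.env + 2]
39. n21.depth = 29  [terminal]
40. n20.mk = false  [g.depth > 29]
41. n20.off = -4  [A.ok - 25]
42. n20.idx = 27  [27]
43. n16.mk = true  [true]
44. n16.off = 12  [A₀.ok + 5]
45. n16.idx = -8  [S.pre * -1 + 7]
46. n7.mk = false  [A₁.off > 12]
47. n7.off = 6  [h.key - 6]
48. n7.idx = 16  [A₀.ok - 2]
49. n0.pre = 12  [(if A.mk then A.idx else A.off) + 6]
50. n0.val = false  [A.off > 6]

12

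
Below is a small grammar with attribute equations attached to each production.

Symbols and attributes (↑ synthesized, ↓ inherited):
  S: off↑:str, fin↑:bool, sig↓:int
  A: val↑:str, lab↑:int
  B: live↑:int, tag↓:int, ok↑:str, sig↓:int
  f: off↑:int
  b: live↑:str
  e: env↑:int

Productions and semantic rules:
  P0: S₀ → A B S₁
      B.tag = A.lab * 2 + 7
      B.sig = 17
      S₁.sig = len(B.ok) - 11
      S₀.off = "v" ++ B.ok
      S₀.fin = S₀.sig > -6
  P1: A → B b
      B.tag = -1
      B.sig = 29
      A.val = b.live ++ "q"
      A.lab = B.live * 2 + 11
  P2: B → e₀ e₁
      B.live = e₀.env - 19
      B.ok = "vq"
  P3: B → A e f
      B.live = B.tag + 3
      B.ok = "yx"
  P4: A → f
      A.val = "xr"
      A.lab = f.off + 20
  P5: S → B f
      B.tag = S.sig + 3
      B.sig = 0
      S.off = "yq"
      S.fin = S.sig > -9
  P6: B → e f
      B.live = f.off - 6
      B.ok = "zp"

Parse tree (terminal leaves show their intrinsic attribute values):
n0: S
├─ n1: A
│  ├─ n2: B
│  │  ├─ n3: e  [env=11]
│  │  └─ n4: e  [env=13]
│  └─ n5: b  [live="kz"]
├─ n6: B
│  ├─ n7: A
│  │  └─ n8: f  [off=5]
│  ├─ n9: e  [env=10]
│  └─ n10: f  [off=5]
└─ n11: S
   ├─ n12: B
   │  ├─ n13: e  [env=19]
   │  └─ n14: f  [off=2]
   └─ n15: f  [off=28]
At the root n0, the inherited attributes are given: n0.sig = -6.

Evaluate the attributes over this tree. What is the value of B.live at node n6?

1. n0.sig = -6  [given at root]
2. n2.tag = -1  [-1]
3. n2.sig = 29  [29]
4. n3.env = 11  [terminal]
5. n4.env = 13  [terminal]
6. n2.live = -8  [e₀.env - 19]
7. n2.ok = "vq"  ["vq"]
8. n5.live = "kz"  [terminal]
9. n1.val = "kzq"  [b.live ++ "q"]
10. n1.lab = -5  [B.live * 2 + 11]
11. n6.tag = -3  [A.lab * 2 + 7]
12. n6.sig = 17  [17]
13. n8.off = 5  [terminal]
14. n7.val = "xr"  ["xr"]
15. n7.lab = 25  [f.off + 20]
16. n9.env = 10  [terminal]
17. n10.off = 5  [terminal]
18. n6.live = 0  [B.tag + 3]
19. n6.ok = "yx"  ["yx"]
20. n11.sig = -9  [len(B.ok) - 11]
21. n12.tag = -6  [S.sig + 3]
22. n12.sig = 0  [0]
23. n13.env = 19  [terminal]
24. n14.off = 2  [terminal]
25. n12.live = -4  [f.off - 6]
26. n12.ok = "zp"  ["zp"]
27. n15.off = 28  [terminal]
28. n11.off = "yq"  ["yq"]
29. n11.fin = false  [S.sig > -9]
30. n0.off = "vyx"  ["v" ++ B.ok]
31. n0.fin = false  [S₀.sig > -6]

0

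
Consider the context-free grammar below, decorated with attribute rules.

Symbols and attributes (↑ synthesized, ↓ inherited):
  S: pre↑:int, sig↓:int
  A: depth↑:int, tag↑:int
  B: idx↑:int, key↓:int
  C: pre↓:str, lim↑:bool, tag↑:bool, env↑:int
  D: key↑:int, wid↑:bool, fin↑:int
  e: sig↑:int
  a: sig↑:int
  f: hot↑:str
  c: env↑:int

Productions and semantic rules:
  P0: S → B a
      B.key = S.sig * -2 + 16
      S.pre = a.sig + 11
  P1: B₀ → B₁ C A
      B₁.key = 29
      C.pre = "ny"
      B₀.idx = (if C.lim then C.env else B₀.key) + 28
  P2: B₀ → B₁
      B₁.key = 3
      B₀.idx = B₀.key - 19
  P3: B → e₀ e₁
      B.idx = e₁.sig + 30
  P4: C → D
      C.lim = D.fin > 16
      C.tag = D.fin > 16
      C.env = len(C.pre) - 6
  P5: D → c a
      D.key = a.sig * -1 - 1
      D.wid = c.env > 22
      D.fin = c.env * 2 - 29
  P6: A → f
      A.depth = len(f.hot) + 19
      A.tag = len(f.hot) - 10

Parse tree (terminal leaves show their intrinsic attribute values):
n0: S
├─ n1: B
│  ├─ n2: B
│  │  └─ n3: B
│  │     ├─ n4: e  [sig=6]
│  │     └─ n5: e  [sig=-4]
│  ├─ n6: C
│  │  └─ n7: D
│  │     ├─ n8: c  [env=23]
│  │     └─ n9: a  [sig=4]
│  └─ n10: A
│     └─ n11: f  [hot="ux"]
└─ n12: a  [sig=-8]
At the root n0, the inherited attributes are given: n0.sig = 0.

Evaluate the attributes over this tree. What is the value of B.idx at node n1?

1. n0.sig = 0  [given at root]
2. n1.key = 16  [S.sig * -2 + 16]
3. n2.key = 29  [29]
4. n3.key = 3  [3]
5. n4.sig = 6  [terminal]
6. n5.sig = -4  [terminal]
7. n3.idx = 26  [e₁.sig + 30]
8. n2.idx = 10  [B₀.key - 19]
9. n6.pre = "ny"  ["ny"]
10. n8.env = 23  [terminal]
11. n9.sig = 4  [terminal]
12. n7.key = -5  [a.sig * -1 - 1]
13. n7.wid = true  [c.env > 22]
14. n7.fin = 17  [c.env * 2 - 29]
15. n6.lim = true  [D.fin > 16]
16. n6.tag = true  [D.fin > 16]
17. n6.env = -4  [len(C.pre) - 6]
18. n11.hot = "ux"  [terminal]
19. n10.depth = 21  [len(f.hot) + 19]
20. n10.tag = -8  [len(f.hot) - 10]
21. n1.idx = 24  [(if C.lim then C.env else B₀.key) + 28]
22. n12.sig = -8  [terminal]
23. n0.pre = 3  [a.sig + 11]

24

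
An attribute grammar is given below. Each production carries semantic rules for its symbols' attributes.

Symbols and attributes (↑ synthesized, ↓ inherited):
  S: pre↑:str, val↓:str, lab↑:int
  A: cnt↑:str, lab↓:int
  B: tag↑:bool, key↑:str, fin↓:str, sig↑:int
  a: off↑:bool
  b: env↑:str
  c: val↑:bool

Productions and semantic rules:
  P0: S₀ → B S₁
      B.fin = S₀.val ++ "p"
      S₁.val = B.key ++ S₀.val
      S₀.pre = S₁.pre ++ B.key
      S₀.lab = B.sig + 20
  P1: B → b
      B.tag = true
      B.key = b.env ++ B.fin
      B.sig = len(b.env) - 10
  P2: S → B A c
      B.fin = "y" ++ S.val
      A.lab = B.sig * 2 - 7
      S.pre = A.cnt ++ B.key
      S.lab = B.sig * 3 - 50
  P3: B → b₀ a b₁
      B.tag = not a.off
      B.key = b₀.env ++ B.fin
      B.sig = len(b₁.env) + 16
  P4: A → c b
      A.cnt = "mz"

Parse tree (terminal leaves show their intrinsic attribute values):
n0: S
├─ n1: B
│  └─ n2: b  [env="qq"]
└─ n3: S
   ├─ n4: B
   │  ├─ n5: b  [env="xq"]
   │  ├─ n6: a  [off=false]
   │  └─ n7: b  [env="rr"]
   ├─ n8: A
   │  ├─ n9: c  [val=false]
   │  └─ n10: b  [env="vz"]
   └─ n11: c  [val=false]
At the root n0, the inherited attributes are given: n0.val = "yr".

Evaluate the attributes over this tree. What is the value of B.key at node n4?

"xqyqqyrpyr"

1. n0.val = "yr"  [given at root]
2. n1.fin = "yrp"  [S₀.val ++ "p"]
3. n2.env = "qq"  [terminal]
4. n1.tag = true  [true]
5. n1.key = "qqyrp"  [b.env ++ B.fin]
6. n1.sig = -8  [len(b.env) - 10]
7. n3.val = "qqyrpyr"  [B.key ++ S₀.val]
8. n4.fin = "yqqyrpyr"  ["y" ++ S.val]
9. n5.env = "xq"  [terminal]
10. n6.off = false  [terminal]
11. n7.env = "rr"  [terminal]
12. n4.tag = true  [not a.off]
13. n4.key = "xqyqqyrpyr"  [b₀.env ++ B.fin]
14. n4.sig = 18  [len(b₁.env) + 16]
15. n8.lab = 29  [B.sig * 2 - 7]
16. n9.val = false  [terminal]
17. n10.env = "vz"  [terminal]
18. n8.cnt = "mz"  ["mz"]
19. n11.val = false  [terminal]
20. n3.pre = "mzxqyqqyrpyr"  [A.cnt ++ B.key]
21. n3.lab = 4  [B.sig * 3 - 50]
22. n0.pre = "mzxqyqqyrpyrqqyrp"  [S₁.pre ++ B.key]
23. n0.lab = 12  [B.sig + 20]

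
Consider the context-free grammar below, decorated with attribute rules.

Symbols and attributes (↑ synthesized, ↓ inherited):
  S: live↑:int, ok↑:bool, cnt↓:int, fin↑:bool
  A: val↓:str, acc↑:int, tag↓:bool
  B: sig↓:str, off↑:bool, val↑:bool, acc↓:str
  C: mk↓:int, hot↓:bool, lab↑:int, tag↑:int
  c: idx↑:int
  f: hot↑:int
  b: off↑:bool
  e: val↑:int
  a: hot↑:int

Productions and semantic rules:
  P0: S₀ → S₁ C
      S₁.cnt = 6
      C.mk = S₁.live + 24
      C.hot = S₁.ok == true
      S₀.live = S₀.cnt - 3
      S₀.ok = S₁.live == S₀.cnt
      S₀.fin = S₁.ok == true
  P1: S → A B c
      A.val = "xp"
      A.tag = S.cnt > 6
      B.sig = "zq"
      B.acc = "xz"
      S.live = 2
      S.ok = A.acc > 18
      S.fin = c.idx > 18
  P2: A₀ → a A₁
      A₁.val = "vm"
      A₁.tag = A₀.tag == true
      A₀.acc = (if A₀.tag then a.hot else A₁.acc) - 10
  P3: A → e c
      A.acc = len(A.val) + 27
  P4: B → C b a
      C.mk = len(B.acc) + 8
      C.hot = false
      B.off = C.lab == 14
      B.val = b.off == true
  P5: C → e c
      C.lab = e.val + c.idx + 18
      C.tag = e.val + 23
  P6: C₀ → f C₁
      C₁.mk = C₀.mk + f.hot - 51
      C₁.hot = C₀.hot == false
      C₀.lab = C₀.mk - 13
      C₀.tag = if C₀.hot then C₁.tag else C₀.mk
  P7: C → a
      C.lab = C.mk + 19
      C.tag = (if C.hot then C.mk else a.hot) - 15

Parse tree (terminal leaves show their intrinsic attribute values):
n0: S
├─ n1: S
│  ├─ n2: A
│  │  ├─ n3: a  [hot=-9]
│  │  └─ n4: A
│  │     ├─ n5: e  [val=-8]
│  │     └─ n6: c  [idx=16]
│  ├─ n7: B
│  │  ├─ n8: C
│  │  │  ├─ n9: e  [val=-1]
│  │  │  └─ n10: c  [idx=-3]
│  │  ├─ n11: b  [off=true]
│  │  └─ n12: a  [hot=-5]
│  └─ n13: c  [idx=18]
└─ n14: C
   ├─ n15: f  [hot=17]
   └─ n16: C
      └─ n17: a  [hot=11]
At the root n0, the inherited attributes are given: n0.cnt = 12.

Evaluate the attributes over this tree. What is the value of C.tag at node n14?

-4

1. n0.cnt = 12  [given at root]
2. n1.cnt = 6  [6]
3. n2.val = "xp"  ["xp"]
4. n2.tag = false  [S.cnt > 6]
5. n3.hot = -9  [terminal]
6. n4.val = "vm"  ["vm"]
7. n4.tag = false  [A₀.tag == true]
8. n5.val = -8  [terminal]
9. n6.idx = 16  [terminal]
10. n4.acc = 29  [len(A.val) + 27]
11. n2.acc = 19  [(if A₀.tag then a.hot else A₁.acc) - 10]
12. n7.sig = "zq"  ["zq"]
13. n7.acc = "xz"  ["xz"]
14. n8.mk = 10  [len(B.acc) + 8]
15. n8.hot = false  [false]
16. n9.val = -1  [terminal]
17. n10.idx = -3  [terminal]
18. n8.lab = 14  [e.val + c.idx + 18]
19. n8.tag = 22  [e.val + 23]
20. n11.off = true  [terminal]
21. n12.hot = -5  [terminal]
22. n7.off = true  [C.lab == 14]
23. n7.val = true  [b.off == true]
24. n13.idx = 18  [terminal]
25. n1.live = 2  [2]
26. n1.ok = true  [A.acc > 18]
27. n1.fin = false  [c.idx > 18]
28. n14.mk = 26  [S₁.live + 24]
29. n14.hot = true  [S₁.ok == true]
30. n15.hot = 17  [terminal]
31. n16.mk = -8  [C₀.mk + f.hot - 51]
32. n16.hot = false  [C₀.hot == false]
33. n17.hot = 11  [terminal]
34. n16.lab = 11  [C.mk + 19]
35. n16.tag = -4  [(if C.hot then C.mk else a.hot) - 15]
36. n14.lab = 13  [C₀.mk - 13]
37. n14.tag = -4  [if C₀.hot then C₁.tag else C₀.mk]
38. n0.live = 9  [S₀.cnt - 3]
39. n0.ok = false  [S₁.live == S₀.cnt]
40. n0.fin = true  [S₁.ok == true]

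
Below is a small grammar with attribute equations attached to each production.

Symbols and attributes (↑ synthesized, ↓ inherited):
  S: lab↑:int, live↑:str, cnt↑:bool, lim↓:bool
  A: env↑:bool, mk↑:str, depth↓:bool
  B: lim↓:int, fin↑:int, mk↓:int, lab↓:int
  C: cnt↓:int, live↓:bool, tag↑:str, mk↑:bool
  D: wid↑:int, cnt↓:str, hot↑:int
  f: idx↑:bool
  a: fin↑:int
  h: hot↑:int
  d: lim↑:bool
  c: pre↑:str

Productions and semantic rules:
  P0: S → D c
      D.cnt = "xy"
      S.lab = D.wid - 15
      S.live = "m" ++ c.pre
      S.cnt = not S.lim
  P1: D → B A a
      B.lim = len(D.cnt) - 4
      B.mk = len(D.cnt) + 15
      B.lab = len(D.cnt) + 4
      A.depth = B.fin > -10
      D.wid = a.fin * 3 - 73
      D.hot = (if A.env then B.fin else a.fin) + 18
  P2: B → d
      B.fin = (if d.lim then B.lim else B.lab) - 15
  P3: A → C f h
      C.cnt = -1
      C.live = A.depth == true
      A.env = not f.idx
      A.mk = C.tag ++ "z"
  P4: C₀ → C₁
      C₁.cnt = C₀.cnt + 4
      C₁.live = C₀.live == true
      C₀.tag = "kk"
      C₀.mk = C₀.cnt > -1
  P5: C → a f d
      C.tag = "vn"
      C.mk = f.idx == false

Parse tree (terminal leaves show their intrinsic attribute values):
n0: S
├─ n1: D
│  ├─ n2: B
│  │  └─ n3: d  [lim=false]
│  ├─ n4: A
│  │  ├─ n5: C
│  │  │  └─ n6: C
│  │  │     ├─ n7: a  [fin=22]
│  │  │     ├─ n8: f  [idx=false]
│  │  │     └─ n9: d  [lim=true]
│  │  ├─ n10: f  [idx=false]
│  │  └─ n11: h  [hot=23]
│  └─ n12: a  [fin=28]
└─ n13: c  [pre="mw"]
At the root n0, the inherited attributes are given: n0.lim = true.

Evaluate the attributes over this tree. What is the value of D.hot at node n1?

1. n0.lim = true  [given at root]
2. n1.cnt = "xy"  ["xy"]
3. n2.lim = -2  [len(D.cnt) - 4]
4. n2.mk = 17  [len(D.cnt) + 15]
5. n2.lab = 6  [len(D.cnt) + 4]
6. n3.lim = false  [terminal]
7. n2.fin = -9  [(if d.lim then B.lim else B.lab) - 15]
8. n4.depth = true  [B.fin > -10]
9. n5.cnt = -1  [-1]
10. n5.live = true  [A.depth == true]
11. n6.cnt = 3  [C₀.cnt + 4]
12. n6.live = true  [C₀.live == true]
13. n7.fin = 22  [terminal]
14. n8.idx = false  [terminal]
15. n9.lim = true  [terminal]
16. n6.tag = "vn"  ["vn"]
17. n6.mk = true  [f.idx == false]
18. n5.tag = "kk"  ["kk"]
19. n5.mk = false  [C₀.cnt > -1]
20. n10.idx = false  [terminal]
21. n11.hot = 23  [terminal]
22. n4.env = true  [not f.idx]
23. n4.mk = "kkz"  [C.tag ++ "z"]
24. n12.fin = 28  [terminal]
25. n1.wid = 11  [a.fin * 3 - 73]
26. n1.hot = 9  [(if A.env then B.fin else a.fin) + 18]
27. n13.pre = "mw"  [terminal]
28. n0.lab = -4  [D.wid - 15]
29. n0.live = "mmw"  ["m" ++ c.pre]
30. n0.cnt = false  [not S.lim]

9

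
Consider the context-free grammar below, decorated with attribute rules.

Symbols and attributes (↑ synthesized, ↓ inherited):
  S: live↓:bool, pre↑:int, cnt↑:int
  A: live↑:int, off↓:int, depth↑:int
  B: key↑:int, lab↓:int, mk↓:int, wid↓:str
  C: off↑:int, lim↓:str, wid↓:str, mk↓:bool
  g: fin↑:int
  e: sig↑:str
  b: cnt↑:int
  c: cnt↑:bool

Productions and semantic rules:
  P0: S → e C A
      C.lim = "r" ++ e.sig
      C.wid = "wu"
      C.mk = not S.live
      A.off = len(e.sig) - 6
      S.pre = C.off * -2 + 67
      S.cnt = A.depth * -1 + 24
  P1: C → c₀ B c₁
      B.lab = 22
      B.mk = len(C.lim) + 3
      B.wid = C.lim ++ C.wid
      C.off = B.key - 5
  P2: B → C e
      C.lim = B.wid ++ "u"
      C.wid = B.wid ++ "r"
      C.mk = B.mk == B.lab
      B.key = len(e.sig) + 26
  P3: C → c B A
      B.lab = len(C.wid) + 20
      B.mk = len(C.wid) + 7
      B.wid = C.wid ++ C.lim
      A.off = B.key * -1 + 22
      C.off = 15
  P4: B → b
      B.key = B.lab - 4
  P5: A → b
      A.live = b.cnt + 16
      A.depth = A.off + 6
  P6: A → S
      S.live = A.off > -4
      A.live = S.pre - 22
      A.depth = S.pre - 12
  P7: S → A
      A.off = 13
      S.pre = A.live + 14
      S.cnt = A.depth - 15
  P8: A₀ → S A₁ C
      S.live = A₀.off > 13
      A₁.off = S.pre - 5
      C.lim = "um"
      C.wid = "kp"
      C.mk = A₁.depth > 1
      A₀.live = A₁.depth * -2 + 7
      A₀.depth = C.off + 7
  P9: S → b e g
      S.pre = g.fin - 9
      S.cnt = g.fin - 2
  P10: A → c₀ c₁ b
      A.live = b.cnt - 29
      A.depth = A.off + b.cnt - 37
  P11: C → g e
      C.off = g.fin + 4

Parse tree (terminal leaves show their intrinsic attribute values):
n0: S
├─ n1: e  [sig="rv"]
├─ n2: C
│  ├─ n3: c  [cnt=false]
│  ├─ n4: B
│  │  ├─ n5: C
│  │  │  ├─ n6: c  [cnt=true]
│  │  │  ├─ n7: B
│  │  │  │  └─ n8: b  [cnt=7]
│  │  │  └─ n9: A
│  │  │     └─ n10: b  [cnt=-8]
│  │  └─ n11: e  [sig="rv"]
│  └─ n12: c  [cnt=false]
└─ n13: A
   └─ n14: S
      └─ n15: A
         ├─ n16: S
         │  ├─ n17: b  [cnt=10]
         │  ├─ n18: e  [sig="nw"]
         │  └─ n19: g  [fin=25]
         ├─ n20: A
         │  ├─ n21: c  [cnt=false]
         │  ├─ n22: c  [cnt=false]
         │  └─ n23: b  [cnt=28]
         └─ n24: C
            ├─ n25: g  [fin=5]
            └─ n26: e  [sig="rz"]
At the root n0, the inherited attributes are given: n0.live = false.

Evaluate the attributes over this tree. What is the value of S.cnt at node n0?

19

1. n0.live = false  [given at root]
2. n1.sig = "rv"  [terminal]
3. n2.lim = "rrv"  ["r" ++ e.sig]
4. n2.wid = "wu"  ["wu"]
5. n2.mk = true  [not S.live]
6. n3.cnt = false  [terminal]
7. n4.lab = 22  [22]
8. n4.mk = 6  [len(C.lim) + 3]
9. n4.wid = "rrvwu"  [C.lim ++ C.wid]
10. n5.lim = "rrvwuu"  [B.wid ++ "u"]
11. n5.wid = "rrvwur"  [B.wid ++ "r"]
12. n5.mk = false  [B.mk == B.lab]
13. n6.cnt = true  [terminal]
14. n7.lab = 26  [len(C.wid) + 20]
15. n7.mk = 13  [len(C.wid) + 7]
16. n7.wid = "rrvwurrrvwuu"  [C.wid ++ C.lim]
17. n8.cnt = 7  [terminal]
18. n7.key = 22  [B.lab - 4]
19. n9.off = 0  [B.key * -1 + 22]
20. n10.cnt = -8  [terminal]
21. n9.live = 8  [b.cnt + 16]
22. n9.depth = 6  [A.off + 6]
23. n5.off = 15  [15]
24. n11.sig = "rv"  [terminal]
25. n4.key = 28  [len(e.sig) + 26]
26. n12.cnt = false  [terminal]
27. n2.off = 23  [B.key - 5]
28. n13.off = -4  [len(e.sig) - 6]
29. n14.live = false  [A.off > -4]
30. n15.off = 13  [13]
31. n16.live = false  [A₀.off > 13]
32. n17.cnt = 10  [terminal]
33. n18.sig = "nw"  [terminal]
34. n19.fin = 25  [terminal]
35. n16.pre = 16  [g.fin - 9]
36. n16.cnt = 23  [g.fin - 2]
37. n20.off = 11  [S.pre - 5]
38. n21.cnt = false  [terminal]
39. n22.cnt = false  [terminal]
40. n23.cnt = 28  [terminal]
41. n20.live = -1  [b.cnt - 29]
42. n20.depth = 2  [A.off + b.cnt - 37]
43. n24.lim = "um"  ["um"]
44. n24.wid = "kp"  ["kp"]
45. n24.mk = true  [A₁.depth > 1]
46. n25.fin = 5  [terminal]
47. n26.sig = "rz"  [terminal]
48. n24.off = 9  [g.fin + 4]
49. n15.live = 3  [A₁.depth * -2 + 7]
50. n15.depth = 16  [C.off + 7]
51. n14.pre = 17  [A.live + 14]
52. n14.cnt = 1  [A.depth - 15]
53. n13.live = -5  [S.pre - 22]
54. n13.depth = 5  [S.pre - 12]
55. n0.pre = 21  [C.off * -2 + 67]
56. n0.cnt = 19  [A.depth * -1 + 24]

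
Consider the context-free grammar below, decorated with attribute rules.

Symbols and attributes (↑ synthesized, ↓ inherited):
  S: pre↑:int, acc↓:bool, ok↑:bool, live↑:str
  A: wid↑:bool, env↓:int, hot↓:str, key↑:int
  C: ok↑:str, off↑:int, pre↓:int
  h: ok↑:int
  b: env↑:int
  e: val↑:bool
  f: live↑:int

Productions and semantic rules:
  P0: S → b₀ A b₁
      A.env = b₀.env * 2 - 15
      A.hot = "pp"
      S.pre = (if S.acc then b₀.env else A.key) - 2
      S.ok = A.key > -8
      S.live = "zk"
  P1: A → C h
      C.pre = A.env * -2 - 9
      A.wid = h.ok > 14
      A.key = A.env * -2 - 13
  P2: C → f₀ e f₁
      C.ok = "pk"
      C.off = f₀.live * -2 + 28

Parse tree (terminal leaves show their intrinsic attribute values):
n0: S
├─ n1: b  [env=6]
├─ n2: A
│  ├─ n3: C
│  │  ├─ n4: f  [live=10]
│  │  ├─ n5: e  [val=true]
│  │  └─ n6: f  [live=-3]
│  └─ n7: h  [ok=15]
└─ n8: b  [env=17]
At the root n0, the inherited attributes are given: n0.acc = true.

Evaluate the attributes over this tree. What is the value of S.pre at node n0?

4

1. n0.acc = true  [given at root]
2. n1.env = 6  [terminal]
3. n2.env = -3  [b₀.env * 2 - 15]
4. n2.hot = "pp"  ["pp"]
5. n3.pre = -3  [A.env * -2 - 9]
6. n4.live = 10  [terminal]
7. n5.val = true  [terminal]
8. n6.live = -3  [terminal]
9. n3.ok = "pk"  ["pk"]
10. n3.off = 8  [f₀.live * -2 + 28]
11. n7.ok = 15  [terminal]
12. n2.wid = true  [h.ok > 14]
13. n2.key = -7  [A.env * -2 - 13]
14. n8.env = 17  [terminal]
15. n0.pre = 4  [(if S.acc then b₀.env else A.key) - 2]
16. n0.ok = true  [A.key > -8]
17. n0.live = "zk"  ["zk"]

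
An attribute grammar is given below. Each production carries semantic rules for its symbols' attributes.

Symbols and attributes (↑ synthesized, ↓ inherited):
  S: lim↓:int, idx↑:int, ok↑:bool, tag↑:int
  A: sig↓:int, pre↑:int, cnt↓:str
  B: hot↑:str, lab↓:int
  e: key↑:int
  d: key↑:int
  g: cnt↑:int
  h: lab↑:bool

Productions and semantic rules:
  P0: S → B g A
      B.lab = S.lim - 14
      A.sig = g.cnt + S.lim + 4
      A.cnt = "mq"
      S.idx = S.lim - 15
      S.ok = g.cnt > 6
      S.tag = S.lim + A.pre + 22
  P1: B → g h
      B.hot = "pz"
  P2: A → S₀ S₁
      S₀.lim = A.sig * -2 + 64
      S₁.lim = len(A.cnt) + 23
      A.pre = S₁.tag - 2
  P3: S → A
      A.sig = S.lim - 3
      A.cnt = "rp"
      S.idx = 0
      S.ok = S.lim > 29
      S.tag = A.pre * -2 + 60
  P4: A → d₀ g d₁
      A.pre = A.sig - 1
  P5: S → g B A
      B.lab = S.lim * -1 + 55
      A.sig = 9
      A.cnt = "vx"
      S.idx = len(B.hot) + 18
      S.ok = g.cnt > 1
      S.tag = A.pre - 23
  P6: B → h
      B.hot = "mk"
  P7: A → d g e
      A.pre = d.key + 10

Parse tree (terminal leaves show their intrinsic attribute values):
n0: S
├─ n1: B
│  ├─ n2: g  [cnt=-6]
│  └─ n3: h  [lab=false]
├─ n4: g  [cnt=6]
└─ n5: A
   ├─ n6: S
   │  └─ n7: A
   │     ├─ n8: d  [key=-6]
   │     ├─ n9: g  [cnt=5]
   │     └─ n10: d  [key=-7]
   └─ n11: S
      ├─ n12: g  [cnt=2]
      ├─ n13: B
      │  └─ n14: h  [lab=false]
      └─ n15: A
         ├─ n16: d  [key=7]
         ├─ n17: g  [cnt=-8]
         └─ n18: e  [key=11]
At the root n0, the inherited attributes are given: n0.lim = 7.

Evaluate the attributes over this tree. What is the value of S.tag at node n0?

21

1. n0.lim = 7  [given at root]
2. n1.lab = -7  [S.lim - 14]
3. n2.cnt = -6  [terminal]
4. n3.lab = false  [terminal]
5. n1.hot = "pz"  ["pz"]
6. n4.cnt = 6  [terminal]
7. n5.sig = 17  [g.cnt + S.lim + 4]
8. n5.cnt = "mq"  ["mq"]
9. n6.lim = 30  [A.sig * -2 + 64]
10. n7.sig = 27  [S.lim - 3]
11. n7.cnt = "rp"  ["rp"]
12. n8.key = -6  [terminal]
13. n9.cnt = 5  [terminal]
14. n10.key = -7  [terminal]
15. n7.pre = 26  [A.sig - 1]
16. n6.idx = 0  [0]
17. n6.ok = true  [S.lim > 29]
18. n6.tag = 8  [A.pre * -2 + 60]
19. n11.lim = 25  [len(A.cnt) + 23]
20. n12.cnt = 2  [terminal]
21. n13.lab = 30  [S.lim * -1 + 55]
22. n14.lab = false  [terminal]
23. n13.hot = "mk"  ["mk"]
24. n15.sig = 9  [9]
25. n15.cnt = "vx"  ["vx"]
26. n16.key = 7  [terminal]
27. n17.cnt = -8  [terminal]
28. n18.key = 11  [terminal]
29. n15.pre = 17  [d.key + 10]
30. n11.idx = 20  [len(B.hot) + 18]
31. n11.ok = true  [g.cnt > 1]
32. n11.tag = -6  [A.pre - 23]
33. n5.pre = -8  [S₁.tag - 2]
34. n0.idx = -8  [S.lim - 15]
35. n0.ok = false  [g.cnt > 6]
36. n0.tag = 21  [S.lim + A.pre + 22]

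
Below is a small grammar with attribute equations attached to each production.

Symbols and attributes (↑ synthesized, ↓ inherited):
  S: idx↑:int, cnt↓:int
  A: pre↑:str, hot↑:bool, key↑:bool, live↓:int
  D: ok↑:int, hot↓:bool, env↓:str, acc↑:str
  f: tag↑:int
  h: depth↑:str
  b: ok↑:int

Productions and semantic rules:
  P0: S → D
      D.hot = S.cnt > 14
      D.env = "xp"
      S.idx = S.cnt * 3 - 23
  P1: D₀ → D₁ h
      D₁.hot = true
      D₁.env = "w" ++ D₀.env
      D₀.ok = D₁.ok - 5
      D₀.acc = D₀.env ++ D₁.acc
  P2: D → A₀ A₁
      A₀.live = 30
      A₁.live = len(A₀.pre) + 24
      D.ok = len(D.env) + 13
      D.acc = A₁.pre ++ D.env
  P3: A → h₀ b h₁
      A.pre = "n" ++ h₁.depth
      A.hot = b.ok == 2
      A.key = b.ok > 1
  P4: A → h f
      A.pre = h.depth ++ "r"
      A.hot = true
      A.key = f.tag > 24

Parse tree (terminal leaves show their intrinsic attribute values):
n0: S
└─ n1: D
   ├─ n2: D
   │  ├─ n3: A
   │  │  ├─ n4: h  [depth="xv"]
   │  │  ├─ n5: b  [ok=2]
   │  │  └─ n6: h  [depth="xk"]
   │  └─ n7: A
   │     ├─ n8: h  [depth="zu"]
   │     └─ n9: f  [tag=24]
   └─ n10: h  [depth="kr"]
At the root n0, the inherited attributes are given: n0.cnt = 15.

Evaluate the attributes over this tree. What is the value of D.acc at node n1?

1. n0.cnt = 15  [given at root]
2. n1.hot = true  [S.cnt > 14]
3. n1.env = "xp"  ["xp"]
4. n2.hot = true  [true]
5. n2.env = "wxp"  ["w" ++ D₀.env]
6. n3.live = 30  [30]
7. n4.depth = "xv"  [terminal]
8. n5.ok = 2  [terminal]
9. n6.depth = "xk"  [terminal]
10. n3.pre = "nxk"  ["n" ++ h₁.depth]
11. n3.hot = true  [b.ok == 2]
12. n3.key = true  [b.ok > 1]
13. n7.live = 27  [len(A₀.pre) + 24]
14. n8.depth = "zu"  [terminal]
15. n9.tag = 24  [terminal]
16. n7.pre = "zur"  [h.depth ++ "r"]
17. n7.hot = true  [true]
18. n7.key = false  [f.tag > 24]
19. n2.ok = 16  [len(D.env) + 13]
20. n2.acc = "zurwxp"  [A₁.pre ++ D.env]
21. n10.depth = "kr"  [terminal]
22. n1.ok = 11  [D₁.ok - 5]
23. n1.acc = "xpzurwxp"  [D₀.env ++ D₁.acc]
24. n0.idx = 22  [S.cnt * 3 - 23]

"xpzurwxp"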